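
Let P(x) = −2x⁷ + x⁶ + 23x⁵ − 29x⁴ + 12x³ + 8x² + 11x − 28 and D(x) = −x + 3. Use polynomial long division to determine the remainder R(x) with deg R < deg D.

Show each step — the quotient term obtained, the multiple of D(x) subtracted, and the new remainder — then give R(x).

R(x) = −4

Step 1: lead(−2x⁷ + x⁶ + 23x⁵ − 29x⁴ + 12x³ + 8x² + 11x − 28) ÷ lead(D) = −2x⁷ ÷ −x = 2x⁶. Subtract (2x⁶)·D = −2x⁷ + 6x⁶. Remainder: −5x⁶ + 23x⁵ − 29x⁴ + 12x³ + 8x² + 11x − 28.
Step 2: lead(−5x⁶ + 23x⁵ − 29x⁴ + 12x³ + 8x² + 11x − 28) ÷ lead(D) = −5x⁶ ÷ −x = 5x⁵. Subtract (5x⁵)·D = −5x⁶ + 15x⁵. Remainder: 8x⁵ − 29x⁴ + 12x³ + 8x² + 11x − 28.
Step 3: lead(8x⁵ − 29x⁴ + 12x³ + 8x² + 11x − 28) ÷ lead(D) = 8x⁵ ÷ −x = −8x⁴. Subtract (−8x⁴)·D = 8x⁵ − 24x⁴. Remainder: −5x⁴ + 12x³ + 8x² + 11x − 28.
Step 4: lead(−5x⁴ + 12x³ + 8x² + 11x − 28) ÷ lead(D) = −5x⁴ ÷ −x = 5x³. Subtract (5x³)·D = −5x⁴ + 15x³. Remainder: −3x³ + 8x² + 11x − 28.
Step 5: lead(−3x³ + 8x² + 11x − 28) ÷ lead(D) = −3x³ ÷ −x = 3x². Subtract (3x²)·D = −3x³ + 9x². Remainder: −x² + 11x − 28.
Step 6: lead(−x² + 11x − 28) ÷ lead(D) = −x² ÷ −x = x. Subtract (x)·D = −x² + 3x. Remainder: 8x − 28.
Step 7: lead(8x − 28) ÷ lead(D) = 8x ÷ −x = −8. Subtract (−8)·D = 8x − 24. Remainder: −4.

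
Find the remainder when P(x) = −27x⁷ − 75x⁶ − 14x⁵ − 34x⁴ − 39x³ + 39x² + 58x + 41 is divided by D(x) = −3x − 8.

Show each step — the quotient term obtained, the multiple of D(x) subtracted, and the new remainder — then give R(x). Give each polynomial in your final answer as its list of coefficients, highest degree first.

Step 1: lead(−27x⁷ − 75x⁶ − 14x⁵ − 34x⁴ − 39x³ + 39x² + 58x + 41) ÷ lead(D) = −27x⁷ ÷ −3x = 9x⁶. Subtract (9x⁶)·D = −27x⁷ − 72x⁶. Remainder: −3x⁶ − 14x⁵ − 34x⁴ − 39x³ + 39x² + 58x + 41.
Step 2: lead(−3x⁶ − 14x⁵ − 34x⁴ − 39x³ + 39x² + 58x + 41) ÷ lead(D) = −3x⁶ ÷ −3x = x⁵. Subtract (x⁵)·D = −3x⁶ − 8x⁵. Remainder: −6x⁵ − 34x⁴ − 39x³ + 39x² + 58x + 41.
Step 3: lead(−6x⁵ − 34x⁴ − 39x³ + 39x² + 58x + 41) ÷ lead(D) = −6x⁵ ÷ −3x = 2x⁴. Subtract (2x⁴)·D = −6x⁵ − 16x⁴. Remainder: −18x⁴ − 39x³ + 39x² + 58x + 41.
Step 4: lead(−18x⁴ − 39x³ + 39x² + 58x + 41) ÷ lead(D) = −18x⁴ ÷ −3x = 6x³. Subtract (6x³)·D = −18x⁴ − 48x³. Remainder: 9x³ + 39x² + 58x + 41.
Step 5: lead(9x³ + 39x² + 58x + 41) ÷ lead(D) = 9x³ ÷ −3x = −3x². Subtract (−3x²)·D = 9x³ + 24x². Remainder: 15x² + 58x + 41.
Step 6: lead(15x² + 58x + 41) ÷ lead(D) = 15x² ÷ −3x = −5x. Subtract (−5x)·D = 15x² + 40x. Remainder: 18x + 41.
Step 7: lead(18x + 41) ÷ lead(D) = 18x ÷ −3x = −6. Subtract (−6)·D = 18x + 48. Remainder: −7.

R = [-7]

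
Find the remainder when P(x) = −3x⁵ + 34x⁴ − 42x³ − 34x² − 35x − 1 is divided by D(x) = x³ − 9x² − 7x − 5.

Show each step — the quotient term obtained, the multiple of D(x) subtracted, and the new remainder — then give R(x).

R(x) = −1

Step 1: lead(−3x⁵ + 34x⁴ − 42x³ − 34x² − 35x − 1) ÷ lead(D) = −3x⁵ ÷ x³ = −3x². Subtract (−3x²)·D = −3x⁵ + 27x⁴ + 21x³ + 15x². Remainder: 7x⁴ − 63x³ − 49x² − 35x − 1.
Step 2: lead(7x⁴ − 63x³ − 49x² − 35x − 1) ÷ lead(D) = 7x⁴ ÷ x³ = 7x. Subtract (7x)·D = 7x⁴ − 63x³ − 49x² − 35x. Remainder: −1.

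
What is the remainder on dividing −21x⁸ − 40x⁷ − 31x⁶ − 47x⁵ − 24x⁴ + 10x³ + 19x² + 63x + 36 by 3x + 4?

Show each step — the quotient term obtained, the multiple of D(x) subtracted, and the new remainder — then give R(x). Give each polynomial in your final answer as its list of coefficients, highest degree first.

Step 1: lead(−21x⁸ − 40x⁷ − 31x⁶ − 47x⁵ − 24x⁴ + 10x³ + 19x² + 63x + 36) ÷ lead(D) = −21x⁸ ÷ 3x = −7x⁷. Subtract (−7x⁷)·D = −21x⁸ − 28x⁷. Remainder: −12x⁷ − 31x⁶ − 47x⁵ − 24x⁴ + 10x³ + 19x² + 63x + 36.
Step 2: lead(−12x⁷ − 31x⁶ − 47x⁵ − 24x⁴ + 10x³ + 19x² + 63x + 36) ÷ lead(D) = −12x⁷ ÷ 3x = −4x⁶. Subtract (−4x⁶)·D = −12x⁷ − 16x⁶. Remainder: −15x⁶ − 47x⁵ − 24x⁴ + 10x³ + 19x² + 63x + 36.
Step 3: lead(−15x⁶ − 47x⁵ − 24x⁴ + 10x³ + 19x² + 63x + 36) ÷ lead(D) = −15x⁶ ÷ 3x = −5x⁵. Subtract (−5x⁵)·D = −15x⁶ − 20x⁵. Remainder: −27x⁵ − 24x⁴ + 10x³ + 19x² + 63x + 36.
Step 4: lead(−27x⁵ − 24x⁴ + 10x³ + 19x² + 63x + 36) ÷ lead(D) = −27x⁵ ÷ 3x = −9x⁴. Subtract (−9x⁴)·D = −27x⁵ − 36x⁴. Remainder: 12x⁴ + 10x³ + 19x² + 63x + 36.
Step 5: lead(12x⁴ + 10x³ + 19x² + 63x + 36) ÷ lead(D) = 12x⁴ ÷ 3x = 4x³. Subtract (4x³)·D = 12x⁴ + 16x³. Remainder: −6x³ + 19x² + 63x + 36.
Step 6: lead(−6x³ + 19x² + 63x + 36) ÷ lead(D) = −6x³ ÷ 3x = −2x². Subtract (−2x²)·D = −6x³ − 8x². Remainder: 27x² + 63x + 36.
Step 7: lead(27x² + 63x + 36) ÷ lead(D) = 27x² ÷ 3x = 9x. Subtract (9x)·D = 27x² + 36x. Remainder: 27x + 36.
Step 8: lead(27x + 36) ÷ lead(D) = 27x ÷ 3x = 9. Subtract (9)·D = 27x + 36. Remainder: 0.

R = [0]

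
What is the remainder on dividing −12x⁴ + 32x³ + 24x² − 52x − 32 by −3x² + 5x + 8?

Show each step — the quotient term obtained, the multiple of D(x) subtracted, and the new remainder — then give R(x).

R(x) = 0

Step 1: lead(−12x⁴ + 32x³ + 24x² − 52x − 32) ÷ lead(D) = −12x⁴ ÷ −3x² = 4x². Subtract (4x²)·D = −12x⁴ + 20x³ + 32x². Remainder: 12x³ − 8x² − 52x − 32.
Step 2: lead(12x³ − 8x² − 52x − 32) ÷ lead(D) = 12x³ ÷ −3x² = −4x. Subtract (−4x)·D = 12x³ − 20x² − 32x. Remainder: 12x² − 20x − 32.
Step 3: lead(12x² − 20x − 32) ÷ lead(D) = 12x² ÷ −3x² = −4. Subtract (−4)·D = 12x² − 20x − 32. Remainder: 0.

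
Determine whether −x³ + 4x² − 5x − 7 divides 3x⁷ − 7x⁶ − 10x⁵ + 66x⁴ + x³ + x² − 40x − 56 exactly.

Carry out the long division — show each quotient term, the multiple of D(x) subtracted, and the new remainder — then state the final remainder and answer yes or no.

R(x) = 5x + 7, so D(x) is not a factor of P(x). no

Step 1: lead(3x⁷ − 7x⁶ − 10x⁵ + 66x⁴ + x³ + x² − 40x − 56) ÷ lead(D) = 3x⁷ ÷ −x³ = −3x⁴. Subtract (−3x⁴)·D = 3x⁷ − 12x⁶ + 15x⁵ + 21x⁴. Remainder: 5x⁶ − 25x⁵ + 45x⁴ + x³ + x² − 40x − 56.
Step 2: lead(5x⁶ − 25x⁵ + 45x⁴ + x³ + x² − 40x − 56) ÷ lead(D) = 5x⁶ ÷ −x³ = −5x³. Subtract (−5x³)·D = 5x⁶ − 20x⁵ + 25x⁴ + 35x³. Remainder: −5x⁵ + 20x⁴ − 34x³ + x² − 40x − 56.
Step 3: lead(−5x⁵ + 20x⁴ − 34x³ + x² − 40x − 56) ÷ lead(D) = −5x⁵ ÷ −x³ = 5x². Subtract (5x²)·D = −5x⁵ + 20x⁴ − 25x³ − 35x². Remainder: −9x³ + 36x² − 40x − 56.
Step 4: lead(−9x³ + 36x² − 40x − 56) ÷ lead(D) = −9x³ ÷ −x³ = 9. Subtract (9)·D = −9x³ + 36x² − 45x − 63. Remainder: 5x + 7.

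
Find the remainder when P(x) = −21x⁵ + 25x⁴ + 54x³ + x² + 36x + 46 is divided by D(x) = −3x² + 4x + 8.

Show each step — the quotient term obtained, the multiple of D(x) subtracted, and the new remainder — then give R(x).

Step 1: lead(−21x⁵ + 25x⁴ + 54x³ + x² + 36x + 46) ÷ lead(D) = −21x⁵ ÷ −3x² = 7x³. Subtract (7x³)·D = −21x⁵ + 28x⁴ + 56x³. Remainder: −3x⁴ − 2x³ + x² + 36x + 46.
Step 2: lead(−3x⁴ − 2x³ + x² + 36x + 46) ÷ lead(D) = −3x⁴ ÷ −3x² = x². Subtract (x²)·D = −3x⁴ + 4x³ + 8x². Remainder: −6x³ − 7x² + 36x + 46.
Step 3: lead(−6x³ − 7x² + 36x + 46) ÷ lead(D) = −6x³ ÷ −3x² = 2x. Subtract (2x)·D = −6x³ + 8x² + 16x. Remainder: −15x² + 20x + 46.
Step 4: lead(−15x² + 20x + 46) ÷ lead(D) = −15x² ÷ −3x² = 5. Subtract (5)·D = −15x² + 20x + 40. Remainder: 6.

R(x) = 6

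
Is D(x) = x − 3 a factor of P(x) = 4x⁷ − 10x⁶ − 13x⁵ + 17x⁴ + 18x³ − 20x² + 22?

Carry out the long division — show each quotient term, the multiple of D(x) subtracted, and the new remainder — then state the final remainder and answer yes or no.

R(x) = 4, so D(x) is not a factor of P(x). no

Step 1: lead(4x⁷ − 10x⁶ − 13x⁵ + 17x⁴ + 18x³ − 20x² + 22) ÷ lead(D) = 4x⁷ ÷ x = 4x⁶. Subtract (4x⁶)·D = 4x⁷ − 12x⁶. Remainder: 2x⁶ − 13x⁵ + 17x⁴ + 18x³ − 20x² + 22.
Step 2: lead(2x⁶ − 13x⁵ + 17x⁴ + 18x³ − 20x² + 22) ÷ lead(D) = 2x⁶ ÷ x = 2x⁵. Subtract (2x⁵)·D = 2x⁶ − 6x⁵. Remainder: −7x⁵ + 17x⁴ + 18x³ − 20x² + 22.
Step 3: lead(−7x⁵ + 17x⁴ + 18x³ − 20x² + 22) ÷ lead(D) = −7x⁵ ÷ x = −7x⁴. Subtract (−7x⁴)·D = −7x⁵ + 21x⁴. Remainder: −4x⁴ + 18x³ − 20x² + 22.
Step 4: lead(−4x⁴ + 18x³ − 20x² + 22) ÷ lead(D) = −4x⁴ ÷ x = −4x³. Subtract (−4x³)·D = −4x⁴ + 12x³. Remainder: 6x³ − 20x² + 22.
Step 5: lead(6x³ − 20x² + 22) ÷ lead(D) = 6x³ ÷ x = 6x². Subtract (6x²)·D = 6x³ − 18x². Remainder: −2x² + 22.
Step 6: lead(−2x² + 22) ÷ lead(D) = −2x² ÷ x = −2x. Subtract (−2x)·D = −2x² + 6x. Remainder: −6x + 22.
Step 7: lead(−6x + 22) ÷ lead(D) = −6x ÷ x = −6. Subtract (−6)·D = −6x + 18. Remainder: 4.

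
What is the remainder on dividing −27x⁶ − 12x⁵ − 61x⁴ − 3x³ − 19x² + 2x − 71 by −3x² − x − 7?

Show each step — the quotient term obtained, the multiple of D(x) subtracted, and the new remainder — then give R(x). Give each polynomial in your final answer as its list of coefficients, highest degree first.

R = [4, -8]

Step 1: lead(−27x⁶ − 12x⁵ − 61x⁴ − 3x³ − 19x² + 2x − 71) ÷ lead(D) = −27x⁶ ÷ −3x² = 9x⁴. Subtract (9x⁴)·D = −27x⁶ − 9x⁵ − 63x⁴. Remainder: −3x⁵ + 2x⁴ − 3x³ − 19x² + 2x − 71.
Step 2: lead(−3x⁵ + 2x⁴ − 3x³ − 19x² + 2x − 71) ÷ lead(D) = −3x⁵ ÷ −3x² = x³. Subtract (x³)·D = −3x⁵ − x⁴ − 7x³. Remainder: 3x⁴ + 4x³ − 19x² + 2x − 71.
Step 3: lead(3x⁴ + 4x³ − 19x² + 2x − 71) ÷ lead(D) = 3x⁴ ÷ −3x² = −x². Subtract (−x²)·D = 3x⁴ + x³ + 7x². Remainder: 3x³ − 26x² + 2x − 71.
Step 4: lead(3x³ − 26x² + 2x − 71) ÷ lead(D) = 3x³ ÷ −3x² = −x. Subtract (−x)·D = 3x³ + x² + 7x. Remainder: −27x² − 5x − 71.
Step 5: lead(−27x² − 5x − 71) ÷ lead(D) = −27x² ÷ −3x² = 9. Subtract (9)·D = −27x² − 9x − 63. Remainder: 4x − 8.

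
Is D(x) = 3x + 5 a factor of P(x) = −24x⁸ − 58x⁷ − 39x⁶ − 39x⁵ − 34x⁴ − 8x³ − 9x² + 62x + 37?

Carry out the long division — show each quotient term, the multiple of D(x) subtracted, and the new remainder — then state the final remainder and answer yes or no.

R(x) = −8, so D(x) is not a factor of P(x). no

Step 1: lead(−24x⁸ − 58x⁷ − 39x⁶ − 39x⁵ − 34x⁴ − 8x³ − 9x² + 62x + 37) ÷ lead(D) = −24x⁸ ÷ 3x = −8x⁷. Subtract (−8x⁷)·D = −24x⁸ − 40x⁷. Remainder: −18x⁷ − 39x⁶ − 39x⁵ − 34x⁴ − 8x³ − 9x² + 62x + 37.
Step 2: lead(−18x⁷ − 39x⁶ − 39x⁵ − 34x⁴ − 8x³ − 9x² + 62x + 37) ÷ lead(D) = −18x⁷ ÷ 3x = −6x⁶. Subtract (−6x⁶)·D = −18x⁷ − 30x⁶. Remainder: −9x⁶ − 39x⁵ − 34x⁴ − 8x³ − 9x² + 62x + 37.
Step 3: lead(−9x⁶ − 39x⁵ − 34x⁴ − 8x³ − 9x² + 62x + 37) ÷ lead(D) = −9x⁶ ÷ 3x = −3x⁵. Subtract (−3x⁵)·D = −9x⁶ − 15x⁵. Remainder: −24x⁵ − 34x⁴ − 8x³ − 9x² + 62x + 37.
Step 4: lead(−24x⁵ − 34x⁴ − 8x³ − 9x² + 62x + 37) ÷ lead(D) = −24x⁵ ÷ 3x = −8x⁴. Subtract (−8x⁴)·D = −24x⁵ − 40x⁴. Remainder: 6x⁴ − 8x³ − 9x² + 62x + 37.
Step 5: lead(6x⁴ − 8x³ − 9x² + 62x + 37) ÷ lead(D) = 6x⁴ ÷ 3x = 2x³. Subtract (2x³)·D = 6x⁴ + 10x³. Remainder: −18x³ − 9x² + 62x + 37.
Step 6: lead(−18x³ − 9x² + 62x + 37) ÷ lead(D) = −18x³ ÷ 3x = −6x². Subtract (−6x²)·D = −18x³ − 30x². Remainder: 21x² + 62x + 37.
Step 7: lead(21x² + 62x + 37) ÷ lead(D) = 21x² ÷ 3x = 7x. Subtract (7x)·D = 21x² + 35x. Remainder: 27x + 37.
Step 8: lead(27x + 37) ÷ lead(D) = 27x ÷ 3x = 9. Subtract (9)·D = 27x + 45. Remainder: −8.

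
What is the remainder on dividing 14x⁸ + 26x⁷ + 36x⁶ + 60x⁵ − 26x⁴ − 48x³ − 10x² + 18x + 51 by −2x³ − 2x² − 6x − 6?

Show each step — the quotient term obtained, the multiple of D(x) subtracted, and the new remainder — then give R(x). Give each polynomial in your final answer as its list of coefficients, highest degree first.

R = [9]

Step 1: lead(14x⁸ + 26x⁷ + 36x⁶ + 60x⁵ − 26x⁴ − 48x³ − 10x² + 18x + 51) ÷ lead(D) = 14x⁸ ÷ −2x³ = −7x⁵. Subtract (−7x⁵)·D = 14x⁸ + 14x⁷ + 42x⁶ + 42x⁵. Remainder: 12x⁷ − 6x⁶ + 18x⁵ − 26x⁴ − 48x³ − 10x² + 18x + 51.
Step 2: lead(12x⁷ − 6x⁶ + 18x⁵ − 26x⁴ − 48x³ − 10x² + 18x + 51) ÷ lead(D) = 12x⁷ ÷ −2x³ = −6x⁴. Subtract (−6x⁴)·D = 12x⁷ + 12x⁶ + 36x⁵ + 36x⁴. Remainder: −18x⁶ − 18x⁵ − 62x⁴ − 48x³ − 10x² + 18x + 51.
Step 3: lead(−18x⁶ − 18x⁵ − 62x⁴ − 48x³ − 10x² + 18x + 51) ÷ lead(D) = −18x⁶ ÷ −2x³ = 9x³. Subtract (9x³)·D = −18x⁶ − 18x⁵ − 54x⁴ − 54x³. Remainder: −8x⁴ + 6x³ − 10x² + 18x + 51.
Step 4: lead(−8x⁴ + 6x³ − 10x² + 18x + 51) ÷ lead(D) = −8x⁴ ÷ −2x³ = 4x. Subtract (4x)·D = −8x⁴ − 8x³ − 24x² − 24x. Remainder: 14x³ + 14x² + 42x + 51.
Step 5: lead(14x³ + 14x² + 42x + 51) ÷ lead(D) = 14x³ ÷ −2x³ = −7. Subtract (−7)·D = 14x³ + 14x² + 42x + 42. Remainder: 9.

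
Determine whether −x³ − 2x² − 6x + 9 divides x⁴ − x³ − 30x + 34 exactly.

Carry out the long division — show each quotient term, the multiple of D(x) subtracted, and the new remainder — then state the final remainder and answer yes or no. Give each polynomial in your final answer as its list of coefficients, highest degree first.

R = [-3, 7], so D(x) is not a factor of P(x). no

Step 1: lead(x⁴ − x³ − 30x + 34) ÷ lead(D) = x⁴ ÷ −x³ = −x. Subtract (−x)·D = x⁴ + 2x³ + 6x² − 9x. Remainder: −3x³ − 6x² − 21x + 34.
Step 2: lead(−3x³ − 6x² − 21x + 34) ÷ lead(D) = −3x³ ÷ −x³ = 3. Subtract (3)·D = −3x³ − 6x² − 18x + 27. Remainder: −3x + 7.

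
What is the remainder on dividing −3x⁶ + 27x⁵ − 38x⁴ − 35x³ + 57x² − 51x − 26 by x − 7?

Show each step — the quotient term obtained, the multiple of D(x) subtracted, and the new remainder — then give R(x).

Step 1: lead(−3x⁶ + 27x⁵ − 38x⁴ − 35x³ + 57x² − 51x − 26) ÷ lead(D) = −3x⁶ ÷ x = −3x⁵. Subtract (−3x⁵)·D = −3x⁶ + 21x⁵. Remainder: 6x⁵ − 38x⁴ − 35x³ + 57x² − 51x − 26.
Step 2: lead(6x⁵ − 38x⁴ − 35x³ + 57x² − 51x − 26) ÷ lead(D) = 6x⁵ ÷ x = 6x⁴. Subtract (6x⁴)·D = 6x⁵ − 42x⁴. Remainder: 4x⁴ − 35x³ + 57x² − 51x − 26.
Step 3: lead(4x⁴ − 35x³ + 57x² − 51x − 26) ÷ lead(D) = 4x⁴ ÷ x = 4x³. Subtract (4x³)·D = 4x⁴ − 28x³. Remainder: −7x³ + 57x² − 51x − 26.
Step 4: lead(−7x³ + 57x² − 51x − 26) ÷ lead(D) = −7x³ ÷ x = −7x². Subtract (−7x²)·D = −7x³ + 49x². Remainder: 8x² − 51x − 26.
Step 5: lead(8x² − 51x − 26) ÷ lead(D) = 8x² ÷ x = 8x. Subtract (8x)·D = 8x² − 56x. Remainder: 5x − 26.
Step 6: lead(5x − 26) ÷ lead(D) = 5x ÷ x = 5. Subtract (5)·D = 5x − 35. Remainder: 9.

R(x) = 9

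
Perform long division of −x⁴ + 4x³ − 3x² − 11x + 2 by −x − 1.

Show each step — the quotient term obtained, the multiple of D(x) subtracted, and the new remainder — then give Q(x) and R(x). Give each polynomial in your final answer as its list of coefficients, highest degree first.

Step 1: lead(−x⁴ + 4x³ − 3x² − 11x + 2) ÷ lead(D) = −x⁴ ÷ −x = x³. Subtract (x³)·D = −x⁴ − x³. Remainder: 5x³ − 3x² − 11x + 2.
Step 2: lead(5x³ − 3x² − 11x + 2) ÷ lead(D) = 5x³ ÷ −x = −5x². Subtract (−5x²)·D = 5x³ + 5x². Remainder: −8x² − 11x + 2.
Step 3: lead(−8x² − 11x + 2) ÷ lead(D) = −8x² ÷ −x = 8x. Subtract (8x)·D = −8x² − 8x. Remainder: −3x + 2.
Step 4: lead(−3x + 2) ÷ lead(D) = −3x ÷ −x = 3. Subtract (3)·D = −3x − 3. Remainder: 5.

Q = [1, -5, 8, 3]; R = [5]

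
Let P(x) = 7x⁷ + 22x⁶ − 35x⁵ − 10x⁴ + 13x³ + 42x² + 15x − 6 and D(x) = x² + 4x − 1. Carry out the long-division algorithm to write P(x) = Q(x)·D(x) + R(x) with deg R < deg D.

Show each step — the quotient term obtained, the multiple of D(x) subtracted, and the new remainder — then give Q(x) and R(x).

Step 1: lead(7x⁷ + 22x⁶ − 35x⁵ − 10x⁴ + 13x³ + 42x² + 15x − 6) ÷ lead(D) = 7x⁷ ÷ x² = 7x⁵. Subtract (7x⁵)·D = 7x⁷ + 28x⁶ − 7x⁵. Remainder: −6x⁶ − 28x⁵ − 10x⁴ + 13x³ + 42x² + 15x − 6.
Step 2: lead(−6x⁶ − 28x⁵ − 10x⁴ + 13x³ + 42x² + 15x − 6) ÷ lead(D) = −6x⁶ ÷ x² = −6x⁴. Subtract (−6x⁴)·D = −6x⁶ − 24x⁵ + 6x⁴. Remainder: −4x⁵ − 16x⁴ + 13x³ + 42x² + 15x − 6.
Step 3: lead(−4x⁵ − 16x⁴ + 13x³ + 42x² + 15x − 6) ÷ lead(D) = −4x⁵ ÷ x² = −4x³. Subtract (−4x³)·D = −4x⁵ − 16x⁴ + 4x³. Remainder: 9x³ + 42x² + 15x − 6.
Step 4: lead(9x³ + 42x² + 15x − 6) ÷ lead(D) = 9x³ ÷ x² = 9x. Subtract (9x)·D = 9x³ + 36x² − 9x. Remainder: 6x² + 24x − 6.
Step 5: lead(6x² + 24x − 6) ÷ lead(D) = 6x² ÷ x² = 6. Subtract (6)·D = 6x² + 24x − 6. Remainder: 0.

Q(x) = 7x⁵ − 6x⁴ − 4x³ + 9x + 6; R(x) = 0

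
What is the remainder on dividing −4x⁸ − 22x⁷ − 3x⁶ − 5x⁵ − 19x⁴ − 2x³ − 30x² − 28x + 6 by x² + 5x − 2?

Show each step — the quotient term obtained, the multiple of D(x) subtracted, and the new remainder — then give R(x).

R(x) = −3x − 8

Step 1: lead(−4x⁸ − 22x⁷ − 3x⁶ − 5x⁵ − 19x⁴ − 2x³ − 30x² − 28x + 6) ÷ lead(D) = −4x⁸ ÷ x² = −4x⁶. Subtract (−4x⁶)·D = −4x⁸ − 20x⁷ + 8x⁶. Remainder: −2x⁷ − 11x⁶ − 5x⁵ − 19x⁴ − 2x³ − 30x² − 28x + 6.
Step 2: lead(−2x⁷ − 11x⁶ − 5x⁵ − 19x⁴ − 2x³ − 30x² − 28x + 6) ÷ lead(D) = −2x⁷ ÷ x² = −2x⁵. Subtract (−2x⁵)·D = −2x⁷ − 10x⁶ + 4x⁵. Remainder: −x⁶ − 9x⁵ − 19x⁴ − 2x³ − 30x² − 28x + 6.
Step 3: lead(−x⁶ − 9x⁵ − 19x⁴ − 2x³ − 30x² − 28x + 6) ÷ lead(D) = −x⁶ ÷ x² = −x⁴. Subtract (−x⁴)·D = −x⁶ − 5x⁵ + 2x⁴. Remainder: −4x⁵ − 21x⁴ − 2x³ − 30x² − 28x + 6.
Step 4: lead(−4x⁵ − 21x⁴ − 2x³ − 30x² − 28x + 6) ÷ lead(D) = −4x⁵ ÷ x² = −4x³. Subtract (−4x³)·D = −4x⁵ − 20x⁴ + 8x³. Remainder: −x⁴ − 10x³ − 30x² − 28x + 6.
Step 5: lead(−x⁴ − 10x³ − 30x² − 28x + 6) ÷ lead(D) = −x⁴ ÷ x² = −x². Subtract (−x²)·D = −x⁴ − 5x³ + 2x². Remainder: −5x³ − 32x² − 28x + 6.
Step 6: lead(−5x³ − 32x² − 28x + 6) ÷ lead(D) = −5x³ ÷ x² = −5x. Subtract (−5x)·D = −5x³ − 25x² + 10x. Remainder: −7x² − 38x + 6.
Step 7: lead(−7x² − 38x + 6) ÷ lead(D) = −7x² ÷ x² = −7. Subtract (−7)·D = −7x² − 35x + 14. Remainder: −3x − 8.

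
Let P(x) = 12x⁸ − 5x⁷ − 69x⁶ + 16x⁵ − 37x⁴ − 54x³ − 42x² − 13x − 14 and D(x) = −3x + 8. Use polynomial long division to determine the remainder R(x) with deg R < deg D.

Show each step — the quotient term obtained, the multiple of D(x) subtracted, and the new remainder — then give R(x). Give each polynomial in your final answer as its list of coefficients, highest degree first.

R = [-6]

Step 1: lead(12x⁸ − 5x⁷ − 69x⁶ + 16x⁵ − 37x⁴ − 54x³ − 42x² − 13x − 14) ÷ lead(D) = 12x⁸ ÷ −3x = −4x⁷. Subtract (−4x⁷)·D = 12x⁸ − 32x⁷. Remainder: 27x⁷ − 69x⁶ + 16x⁵ − 37x⁴ − 54x³ − 42x² − 13x − 14.
Step 2: lead(27x⁷ − 69x⁶ + 16x⁵ − 37x⁴ − 54x³ − 42x² − 13x − 14) ÷ lead(D) = 27x⁷ ÷ −3x = −9x⁶. Subtract (−9x⁶)·D = 27x⁷ − 72x⁶. Remainder: 3x⁶ + 16x⁵ − 37x⁴ − 54x³ − 42x² − 13x − 14.
Step 3: lead(3x⁶ + 16x⁵ − 37x⁴ − 54x³ − 42x² − 13x − 14) ÷ lead(D) = 3x⁶ ÷ −3x = −x⁵. Subtract (−x⁵)·D = 3x⁶ − 8x⁵. Remainder: 24x⁵ − 37x⁴ − 54x³ − 42x² − 13x − 14.
Step 4: lead(24x⁵ − 37x⁴ − 54x³ − 42x² − 13x − 14) ÷ lead(D) = 24x⁵ ÷ −3x = −8x⁴. Subtract (−8x⁴)·D = 24x⁵ − 64x⁴. Remainder: 27x⁴ − 54x³ − 42x² − 13x − 14.
Step 5: lead(27x⁴ − 54x³ − 42x² − 13x − 14) ÷ lead(D) = 27x⁴ ÷ −3x = −9x³. Subtract (−9x³)·D = 27x⁴ − 72x³. Remainder: 18x³ − 42x² − 13x − 14.
Step 6: lead(18x³ − 42x² − 13x − 14) ÷ lead(D) = 18x³ ÷ −3x = −6x². Subtract (−6x²)·D = 18x³ − 48x². Remainder: 6x² − 13x − 14.
Step 7: lead(6x² − 13x − 14) ÷ lead(D) = 6x² ÷ −3x = −2x. Subtract (−2x)·D = 6x² − 16x. Remainder: 3x − 14.
Step 8: lead(3x − 14) ÷ lead(D) = 3x ÷ −3x = −1. Subtract (−1)·D = 3x − 8. Remainder: −6.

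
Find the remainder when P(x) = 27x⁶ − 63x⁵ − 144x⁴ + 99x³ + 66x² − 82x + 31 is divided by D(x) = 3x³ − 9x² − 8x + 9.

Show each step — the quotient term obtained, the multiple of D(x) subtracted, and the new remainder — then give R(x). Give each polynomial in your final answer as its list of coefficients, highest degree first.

Step 1: lead(27x⁶ − 63x⁵ − 144x⁴ + 99x³ + 66x² − 82x + 31) ÷ lead(D) = 27x⁶ ÷ 3x³ = 9x³. Subtract (9x³)·D = 27x⁶ − 81x⁵ − 72x⁴ + 81x³. Remainder: 18x⁵ − 72x⁴ + 18x³ + 66x² − 82x + 31.
Step 2: lead(18x⁵ − 72x⁴ + 18x³ + 66x² − 82x + 31) ÷ lead(D) = 18x⁵ ÷ 3x³ = 6x². Subtract (6x²)·D = 18x⁵ − 54x⁴ − 48x³ + 54x². Remainder: −18x⁴ + 66x³ + 12x² − 82x + 31.
Step 3: lead(−18x⁴ + 66x³ + 12x² − 82x + 31) ÷ lead(D) = −18x⁴ ÷ 3x³ = −6x. Subtract (−6x)·D = −18x⁴ + 54x³ + 48x² − 54x. Remainder: 12x³ − 36x² − 28x + 31.
Step 4: lead(12x³ − 36x² − 28x + 31) ÷ lead(D) = 12x³ ÷ 3x³ = 4. Subtract (4)·D = 12x³ − 36x² − 32x + 36. Remainder: 4x − 5.

R = [4, -5]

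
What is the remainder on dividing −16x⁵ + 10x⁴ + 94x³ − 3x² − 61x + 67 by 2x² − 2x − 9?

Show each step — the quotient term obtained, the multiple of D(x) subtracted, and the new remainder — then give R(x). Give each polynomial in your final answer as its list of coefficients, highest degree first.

R = [-3, 4]

Step 1: lead(−16x⁵ + 10x⁴ + 94x³ − 3x² − 61x + 67) ÷ lead(D) = −16x⁵ ÷ 2x² = −8x³. Subtract (−8x³)·D = −16x⁵ + 16x⁴ + 72x³. Remainder: −6x⁴ + 22x³ − 3x² − 61x + 67.
Step 2: lead(−6x⁴ + 22x³ − 3x² − 61x + 67) ÷ lead(D) = −6x⁴ ÷ 2x² = −3x². Subtract (−3x²)·D = −6x⁴ + 6x³ + 27x². Remainder: 16x³ − 30x² − 61x + 67.
Step 3: lead(16x³ − 30x² − 61x + 67) ÷ lead(D) = 16x³ ÷ 2x² = 8x. Subtract (8x)·D = 16x³ − 16x² − 72x. Remainder: −14x² + 11x + 67.
Step 4: lead(−14x² + 11x + 67) ÷ lead(D) = −14x² ÷ 2x² = −7. Subtract (−7)·D = −14x² + 14x + 63. Remainder: −3x + 4.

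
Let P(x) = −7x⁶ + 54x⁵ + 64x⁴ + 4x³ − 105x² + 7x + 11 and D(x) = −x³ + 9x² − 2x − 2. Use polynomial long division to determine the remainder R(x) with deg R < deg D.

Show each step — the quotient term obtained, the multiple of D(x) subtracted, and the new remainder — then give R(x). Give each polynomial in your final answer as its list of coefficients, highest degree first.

R = [-5, -7]

Step 1: lead(−7x⁶ + 54x⁵ + 64x⁴ + 4x³ − 105x² + 7x + 11) ÷ lead(D) = −7x⁶ ÷ −x³ = 7x³. Subtract (7x³)·D = −7x⁶ + 63x⁵ − 14x⁴ − 14x³. Remainder: −9x⁵ + 78x⁴ + 18x³ − 105x² + 7x + 11.
Step 2: lead(−9x⁵ + 78x⁴ + 18x³ − 105x² + 7x + 11) ÷ lead(D) = −9x⁵ ÷ −x³ = 9x². Subtract (9x²)·D = −9x⁵ + 81x⁴ − 18x³ − 18x². Remainder: −3x⁴ + 36x³ − 87x² + 7x + 11.
Step 3: lead(−3x⁴ + 36x³ − 87x² + 7x + 11) ÷ lead(D) = −3x⁴ ÷ −x³ = 3x. Subtract (3x)·D = −3x⁴ + 27x³ − 6x² − 6x. Remainder: 9x³ − 81x² + 13x + 11.
Step 4: lead(9x³ − 81x² + 13x + 11) ÷ lead(D) = 9x³ ÷ −x³ = −9. Subtract (−9)·D = 9x³ − 81x² + 18x + 18. Remainder: −5x − 7.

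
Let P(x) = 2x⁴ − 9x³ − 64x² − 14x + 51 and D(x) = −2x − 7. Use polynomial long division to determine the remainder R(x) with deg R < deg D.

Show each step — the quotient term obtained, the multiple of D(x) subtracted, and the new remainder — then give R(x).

Step 1: lead(2x⁴ − 9x³ − 64x² − 14x + 51) ÷ lead(D) = 2x⁴ ÷ −2x = −x³. Subtract (−x³)·D = 2x⁴ + 7x³. Remainder: −16x³ − 64x² − 14x + 51.
Step 2: lead(−16x³ − 64x² − 14x + 51) ÷ lead(D) = −16x³ ÷ −2x = 8x². Subtract (8x²)·D = −16x³ − 56x². Remainder: −8x² − 14x + 51.
Step 3: lead(−8x² − 14x + 51) ÷ lead(D) = −8x² ÷ −2x = 4x. Subtract (4x)·D = −8x² − 28x. Remainder: 14x + 51.
Step 4: lead(14x + 51) ÷ lead(D) = 14x ÷ −2x = −7. Subtract (−7)·D = 14x + 49. Remainder: 2.

R(x) = 2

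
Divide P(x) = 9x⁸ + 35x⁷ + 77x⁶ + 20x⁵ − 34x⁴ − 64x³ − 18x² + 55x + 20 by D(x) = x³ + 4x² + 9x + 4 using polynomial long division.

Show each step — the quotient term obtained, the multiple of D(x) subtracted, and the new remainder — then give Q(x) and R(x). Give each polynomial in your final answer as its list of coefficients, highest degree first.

Q = [9, -1, 0, -7, -2, 7]; R = [-8]

Step 1: lead(9x⁸ + 35x⁷ + 77x⁶ + 20x⁵ − 34x⁴ − 64x³ − 18x² + 55x + 20) ÷ lead(D) = 9x⁸ ÷ x³ = 9x⁵. Subtract (9x⁵)·D = 9x⁸ + 36x⁷ + 81x⁶ + 36x⁵. Remainder: −x⁷ − 4x⁶ − 16x⁵ − 34x⁴ − 64x³ − 18x² + 55x + 20.
Step 2: lead(−x⁷ − 4x⁶ − 16x⁵ − 34x⁴ − 64x³ − 18x² + 55x + 20) ÷ lead(D) = −x⁷ ÷ x³ = −x⁴. Subtract (−x⁴)·D = −x⁷ − 4x⁶ − 9x⁵ − 4x⁴. Remainder: −7x⁵ − 30x⁴ − 64x³ − 18x² + 55x + 20.
Step 3: lead(−7x⁵ − 30x⁴ − 64x³ − 18x² + 55x + 20) ÷ lead(D) = −7x⁵ ÷ x³ = −7x². Subtract (−7x²)·D = −7x⁵ − 28x⁴ − 63x³ − 28x². Remainder: −2x⁴ − x³ + 10x² + 55x + 20.
Step 4: lead(−2x⁴ − x³ + 10x² + 55x + 20) ÷ lead(D) = −2x⁴ ÷ x³ = −2x. Subtract (−2x)·D = −2x⁴ − 8x³ − 18x² − 8x. Remainder: 7x³ + 28x² + 63x + 20.
Step 5: lead(7x³ + 28x² + 63x + 20) ÷ lead(D) = 7x³ ÷ x³ = 7. Subtract (7)·D = 7x³ + 28x² + 63x + 28. Remainder: −8.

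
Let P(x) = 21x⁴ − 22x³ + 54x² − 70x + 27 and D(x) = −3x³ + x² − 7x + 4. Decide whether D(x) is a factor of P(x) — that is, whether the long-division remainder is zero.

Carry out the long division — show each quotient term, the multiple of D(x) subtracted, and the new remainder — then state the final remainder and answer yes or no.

R(x) = −7x + 7, so D(x) is not a factor of P(x). no

Step 1: lead(21x⁴ − 22x³ + 54x² − 70x + 27) ÷ lead(D) = 21x⁴ ÷ −3x³ = −7x. Subtract (−7x)·D = 21x⁴ − 7x³ + 49x² − 28x. Remainder: −15x³ + 5x² − 42x + 27.
Step 2: lead(−15x³ + 5x² − 42x + 27) ÷ lead(D) = −15x³ ÷ −3x³ = 5. Subtract (5)·D = −15x³ + 5x² − 35x + 20. Remainder: −7x + 7.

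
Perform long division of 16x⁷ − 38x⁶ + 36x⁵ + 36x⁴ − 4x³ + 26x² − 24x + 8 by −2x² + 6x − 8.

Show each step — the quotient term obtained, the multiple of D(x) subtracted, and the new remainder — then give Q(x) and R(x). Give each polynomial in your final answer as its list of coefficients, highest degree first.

Q = [-8, -5, -1, -1, 3, 0]; R = [8]

Step 1: lead(16x⁷ − 38x⁶ + 36x⁵ + 36x⁴ − 4x³ + 26x² − 24x + 8) ÷ lead(D) = 16x⁷ ÷ −2x² = −8x⁵. Subtract (−8x⁵)·D = 16x⁷ − 48x⁶ + 64x⁵. Remainder: 10x⁶ − 28x⁵ + 36x⁴ − 4x³ + 26x² − 24x + 8.
Step 2: lead(10x⁶ − 28x⁵ + 36x⁴ − 4x³ + 26x² − 24x + 8) ÷ lead(D) = 10x⁶ ÷ −2x² = −5x⁴. Subtract (−5x⁴)·D = 10x⁶ − 30x⁵ + 40x⁴. Remainder: 2x⁵ − 4x⁴ − 4x³ + 26x² − 24x + 8.
Step 3: lead(2x⁵ − 4x⁴ − 4x³ + 26x² − 24x + 8) ÷ lead(D) = 2x⁵ ÷ −2x² = −x³. Subtract (−x³)·D = 2x⁵ − 6x⁴ + 8x³. Remainder: 2x⁴ − 12x³ + 26x² − 24x + 8.
Step 4: lead(2x⁴ − 12x³ + 26x² − 24x + 8) ÷ lead(D) = 2x⁴ ÷ −2x² = −x². Subtract (−x²)·D = 2x⁴ − 6x³ + 8x². Remainder: −6x³ + 18x² − 24x + 8.
Step 5: lead(−6x³ + 18x² − 24x + 8) ÷ lead(D) = −6x³ ÷ −2x² = 3x. Subtract (3x)·D = −6x³ + 18x² − 24x. Remainder: 8.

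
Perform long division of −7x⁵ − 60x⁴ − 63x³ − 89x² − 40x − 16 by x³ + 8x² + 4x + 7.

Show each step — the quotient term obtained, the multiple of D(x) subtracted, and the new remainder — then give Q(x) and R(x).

Q(x) = −7x² − 4x − 3; R(x) = 5

Step 1: lead(−7x⁵ − 60x⁴ − 63x³ − 89x² − 40x − 16) ÷ lead(D) = −7x⁵ ÷ x³ = −7x². Subtract (−7x²)·D = −7x⁵ − 56x⁴ − 28x³ − 49x². Remainder: −4x⁴ − 35x³ − 40x² − 40x − 16.
Step 2: lead(−4x⁴ − 35x³ − 40x² − 40x − 16) ÷ lead(D) = −4x⁴ ÷ x³ = −4x. Subtract (−4x)·D = −4x⁴ − 32x³ − 16x² − 28x. Remainder: −3x³ − 24x² − 12x − 16.
Step 3: lead(−3x³ − 24x² − 12x − 16) ÷ lead(D) = −3x³ ÷ x³ = −3. Subtract (−3)·D = −3x³ − 24x² − 12x − 21. Remainder: 5.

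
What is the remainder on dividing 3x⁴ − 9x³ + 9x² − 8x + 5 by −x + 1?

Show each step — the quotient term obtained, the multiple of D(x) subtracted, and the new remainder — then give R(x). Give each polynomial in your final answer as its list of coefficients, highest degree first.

Step 1: lead(3x⁴ − 9x³ + 9x² − 8x + 5) ÷ lead(D) = 3x⁴ ÷ −x = −3x³. Subtract (−3x³)·D = 3x⁴ − 3x³. Remainder: −6x³ + 9x² − 8x + 5.
Step 2: lead(−6x³ + 9x² − 8x + 5) ÷ lead(D) = −6x³ ÷ −x = 6x². Subtract (6x²)·D = −6x³ + 6x². Remainder: 3x² − 8x + 5.
Step 3: lead(3x² − 8x + 5) ÷ lead(D) = 3x² ÷ −x = −3x. Subtract (−3x)·D = 3x² − 3x. Remainder: −5x + 5.
Step 4: lead(−5x + 5) ÷ lead(D) = −5x ÷ −x = 5. Subtract (5)·D = −5x + 5. Remainder: 0.

R = [0]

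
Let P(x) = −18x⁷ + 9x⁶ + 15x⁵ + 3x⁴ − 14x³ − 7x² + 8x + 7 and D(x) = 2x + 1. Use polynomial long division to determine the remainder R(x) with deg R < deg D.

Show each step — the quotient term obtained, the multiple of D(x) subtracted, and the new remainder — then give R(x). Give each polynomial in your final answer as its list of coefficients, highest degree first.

R = [3]

Step 1: lead(−18x⁷ + 9x⁶ + 15x⁵ + 3x⁴ − 14x³ − 7x² + 8x + 7) ÷ lead(D) = −18x⁷ ÷ 2x = −9x⁶. Subtract (−9x⁶)·D = −18x⁷ − 9x⁶. Remainder: 18x⁶ + 15x⁵ + 3x⁴ − 14x³ − 7x² + 8x + 7.
Step 2: lead(18x⁶ + 15x⁵ + 3x⁴ − 14x³ − 7x² + 8x + 7) ÷ lead(D) = 18x⁶ ÷ 2x = 9x⁵. Subtract (9x⁵)·D = 18x⁶ + 9x⁵. Remainder: 6x⁵ + 3x⁴ − 14x³ − 7x² + 8x + 7.
Step 3: lead(6x⁵ + 3x⁴ − 14x³ − 7x² + 8x + 7) ÷ lead(D) = 6x⁵ ÷ 2x = 3x⁴. Subtract (3x⁴)·D = 6x⁵ + 3x⁴. Remainder: −14x³ − 7x² + 8x + 7.
Step 4: lead(−14x³ − 7x² + 8x + 7) ÷ lead(D) = −14x³ ÷ 2x = −7x². Subtract (−7x²)·D = −14x³ − 7x². Remainder: 8x + 7.
Step 5: lead(8x + 7) ÷ lead(D) = 8x ÷ 2x = 4. Subtract (4)·D = 8x + 4. Remainder: 3.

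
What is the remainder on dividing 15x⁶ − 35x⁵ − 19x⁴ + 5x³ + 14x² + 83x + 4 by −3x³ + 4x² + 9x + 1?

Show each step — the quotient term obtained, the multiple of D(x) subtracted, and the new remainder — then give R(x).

Step 1: lead(15x⁶ − 35x⁵ − 19x⁴ + 5x³ + 14x² + 83x + 4) ÷ lead(D) = 15x⁶ ÷ −3x³ = −5x³. Subtract (−5x³)·D = 15x⁶ − 20x⁵ − 45x⁴ − 5x³. Remainder: −15x⁵ + 26x⁴ + 10x³ + 14x² + 83x + 4.
Step 2: lead(−15x⁵ + 26x⁴ + 10x³ + 14x² + 83x + 4) ÷ lead(D) = −15x⁵ ÷ −3x³ = 5x². Subtract (5x²)·D = −15x⁵ + 20x⁴ + 45x³ + 5x². Remainder: 6x⁴ − 35x³ + 9x² + 83x + 4.
Step 3: lead(6x⁴ − 35x³ + 9x² + 83x + 4) ÷ lead(D) = 6x⁴ ÷ −3x³ = −2x. Subtract (−2x)·D = 6x⁴ − 8x³ − 18x² − 2x. Remainder: −27x³ + 27x² + 85x + 4.
Step 4: lead(−27x³ + 27x² + 85x + 4) ÷ lead(D) = −27x³ ÷ −3x³ = 9. Subtract (9)·D = −27x³ + 36x² + 81x + 9. Remainder: −9x² + 4x − 5.

R(x) = −9x² + 4x − 5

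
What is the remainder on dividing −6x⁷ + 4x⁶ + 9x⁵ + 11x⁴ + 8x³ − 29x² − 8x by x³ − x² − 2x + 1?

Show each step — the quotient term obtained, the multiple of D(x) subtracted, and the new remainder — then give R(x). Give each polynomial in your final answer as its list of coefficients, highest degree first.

Step 1: lead(−6x⁷ + 4x⁶ + 9x⁵ + 11x⁴ + 8x³ − 29x² − 8x) ÷ lead(D) = −6x⁷ ÷ x³ = −6x⁴. Subtract (−6x⁴)·D = −6x⁷ + 6x⁶ + 12x⁵ − 6x⁴. Remainder: −2x⁶ − 3x⁵ + 17x⁴ + 8x³ − 29x² − 8x.
Step 2: lead(−2x⁶ − 3x⁵ + 17x⁴ + 8x³ − 29x² − 8x) ÷ lead(D) = −2x⁶ ÷ x³ = −2x³. Subtract (−2x³)·D = −2x⁶ + 2x⁵ + 4x⁴ − 2x³. Remainder: −5x⁵ + 13x⁴ + 10x³ − 29x² − 8x.
Step 3: lead(−5x⁵ + 13x⁴ + 10x³ − 29x² − 8x) ÷ lead(D) = −5x⁵ ÷ x³ = −5x². Subtract (−5x²)·D = −5x⁵ + 5x⁴ + 10x³ − 5x². Remainder: 8x⁴ − 24x² − 8x.
Step 4: lead(8x⁴ − 24x² − 8x) ÷ lead(D) = 8x⁴ ÷ x³ = 8x. Subtract (8x)·D = 8x⁴ − 8x³ − 16x² + 8x. Remainder: 8x³ − 8x² − 16x.
Step 5: lead(8x³ − 8x² − 16x) ÷ lead(D) = 8x³ ÷ x³ = 8. Subtract (8)·D = 8x³ − 8x² − 16x + 8. Remainder: −8.

R = [-8]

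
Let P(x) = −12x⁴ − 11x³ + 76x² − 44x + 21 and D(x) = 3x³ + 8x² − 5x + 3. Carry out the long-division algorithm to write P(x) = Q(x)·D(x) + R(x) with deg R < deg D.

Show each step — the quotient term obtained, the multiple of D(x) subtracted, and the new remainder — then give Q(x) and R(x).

Q(x) = −4x + 7; R(x) = 3x

Step 1: lead(−12x⁴ − 11x³ + 76x² − 44x + 21) ÷ lead(D) = −12x⁴ ÷ 3x³ = −4x. Subtract (−4x)·D = −12x⁴ − 32x³ + 20x² − 12x. Remainder: 21x³ + 56x² − 32x + 21.
Step 2: lead(21x³ + 56x² − 32x + 21) ÷ lead(D) = 21x³ ÷ 3x³ = 7. Subtract (7)·D = 21x³ + 56x² − 35x + 21. Remainder: 3x.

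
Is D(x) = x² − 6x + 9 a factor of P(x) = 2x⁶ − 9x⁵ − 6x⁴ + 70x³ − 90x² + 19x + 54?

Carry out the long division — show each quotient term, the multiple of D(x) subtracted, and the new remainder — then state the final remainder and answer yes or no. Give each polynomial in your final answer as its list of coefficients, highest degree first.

Step 1: lead(2x⁶ − 9x⁵ − 6x⁴ + 70x³ − 90x² + 19x + 54) ÷ lead(D) = 2x⁶ ÷ x² = 2x⁴. Subtract (2x⁴)·D = 2x⁶ − 12x⁵ + 18x⁴. Remainder: 3x⁵ − 24x⁴ + 70x³ − 90x² + 19x + 54.
Step 2: lead(3x⁵ − 24x⁴ + 70x³ − 90x² + 19x + 54) ÷ lead(D) = 3x⁵ ÷ x² = 3x³. Subtract (3x³)·D = 3x⁵ − 18x⁴ + 27x³. Remainder: −6x⁴ + 43x³ − 90x² + 19x + 54.
Step 3: lead(−6x⁴ + 43x³ − 90x² + 19x + 54) ÷ lead(D) = −6x⁴ ÷ x² = −6x². Subtract (−6x²)·D = −6x⁴ + 36x³ − 54x². Remainder: 7x³ − 36x² + 19x + 54.
Step 4: lead(7x³ − 36x² + 19x + 54) ÷ lead(D) = 7x³ ÷ x² = 7x. Subtract (7x)·D = 7x³ − 42x² + 63x. Remainder: 6x² − 44x + 54.
Step 5: lead(6x² − 44x + 54) ÷ lead(D) = 6x² ÷ x² = 6. Subtract (6)·D = 6x² − 36x + 54. Remainder: −8x.

R = [-8, 0], so D(x) is not a factor of P(x). no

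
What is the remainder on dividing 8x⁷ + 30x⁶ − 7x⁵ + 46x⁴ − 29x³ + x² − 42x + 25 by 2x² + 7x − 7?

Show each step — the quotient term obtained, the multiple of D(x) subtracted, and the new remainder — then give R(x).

R(x) = 4

Step 1: lead(8x⁷ + 30x⁶ − 7x⁵ + 46x⁴ − 29x³ + x² − 42x + 25) ÷ lead(D) = 8x⁷ ÷ 2x² = 4x⁵. Subtract (4x⁵)·D = 8x⁷ + 28x⁶ − 28x⁵. Remainder: 2x⁶ + 21x⁵ + 46x⁴ − 29x³ + x² − 42x + 25.
Step 2: lead(2x⁶ + 21x⁵ + 46x⁴ − 29x³ + x² − 42x + 25) ÷ lead(D) = 2x⁶ ÷ 2x² = x⁴. Subtract (x⁴)·D = 2x⁶ + 7x⁵ − 7x⁴. Remainder: 14x⁵ + 53x⁴ − 29x³ + x² − 42x + 25.
Step 3: lead(14x⁵ + 53x⁴ − 29x³ + x² − 42x + 25) ÷ lead(D) = 14x⁵ ÷ 2x² = 7x³. Subtract (7x³)·D = 14x⁵ + 49x⁴ − 49x³. Remainder: 4x⁴ + 20x³ + x² − 42x + 25.
Step 4: lead(4x⁴ + 20x³ + x² − 42x + 25) ÷ lead(D) = 4x⁴ ÷ 2x² = 2x². Subtract (2x²)·D = 4x⁴ + 14x³ − 14x². Remainder: 6x³ + 15x² − 42x + 25.
Step 5: lead(6x³ + 15x² − 42x + 25) ÷ lead(D) = 6x³ ÷ 2x² = 3x. Subtract (3x)·D = 6x³ + 21x² − 21x. Remainder: −6x² − 21x + 25.
Step 6: lead(−6x² − 21x + 25) ÷ lead(D) = −6x² ÷ 2x² = −3. Subtract (−3)·D = −6x² − 21x + 21. Remainder: 4.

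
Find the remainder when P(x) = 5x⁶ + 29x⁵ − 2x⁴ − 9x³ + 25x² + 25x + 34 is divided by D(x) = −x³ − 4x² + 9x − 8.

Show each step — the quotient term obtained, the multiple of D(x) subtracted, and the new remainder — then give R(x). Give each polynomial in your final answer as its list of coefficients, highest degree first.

Step 1: lead(5x⁶ + 29x⁵ − 2x⁴ − 9x³ + 25x² + 25x + 34) ÷ lead(D) = 5x⁶ ÷ −x³ = −5x³. Subtract (−5x³)·D = 5x⁶ + 20x⁵ − 45x⁴ + 40x³. Remainder: 9x⁵ + 43x⁴ − 49x³ + 25x² + 25x + 34.
Step 2: lead(9x⁵ + 43x⁴ − 49x³ + 25x² + 25x + 34) ÷ lead(D) = 9x⁵ ÷ −x³ = −9x². Subtract (−9x²)·D = 9x⁵ + 36x⁴ − 81x³ + 72x². Remainder: 7x⁴ + 32x³ − 47x² + 25x + 34.
Step 3: lead(7x⁴ + 32x³ − 47x² + 25x + 34) ÷ lead(D) = 7x⁴ ÷ −x³ = −7x. Subtract (−7x)·D = 7x⁴ + 28x³ − 63x² + 56x. Remainder: 4x³ + 16x² − 31x + 34.
Step 4: lead(4x³ + 16x² − 31x + 34) ÷ lead(D) = 4x³ ÷ −x³ = −4. Subtract (−4)·D = 4x³ + 16x² − 36x + 32. Remainder: 5x + 2.

R = [5, 2]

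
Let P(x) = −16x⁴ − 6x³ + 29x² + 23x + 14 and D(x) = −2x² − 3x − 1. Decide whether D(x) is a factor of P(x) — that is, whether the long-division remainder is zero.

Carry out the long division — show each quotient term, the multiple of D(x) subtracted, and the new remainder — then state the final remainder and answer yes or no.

Step 1: lead(−16x⁴ − 6x³ + 29x² + 23x + 14) ÷ lead(D) = −16x⁴ ÷ −2x² = 8x². Subtract (8x²)·D = −16x⁴ − 24x³ − 8x². Remainder: 18x³ + 37x² + 23x + 14.
Step 2: lead(18x³ + 37x² + 23x + 14) ÷ lead(D) = 18x³ ÷ −2x² = −9x. Subtract (−9x)·D = 18x³ + 27x² + 9x. Remainder: 10x² + 14x + 14.
Step 3: lead(10x² + 14x + 14) ÷ lead(D) = 10x² ÷ −2x² = −5. Subtract (−5)·D = 10x² + 15x + 5. Remainder: −x + 9.

R(x) = −x + 9, so D(x) is not a factor of P(x). no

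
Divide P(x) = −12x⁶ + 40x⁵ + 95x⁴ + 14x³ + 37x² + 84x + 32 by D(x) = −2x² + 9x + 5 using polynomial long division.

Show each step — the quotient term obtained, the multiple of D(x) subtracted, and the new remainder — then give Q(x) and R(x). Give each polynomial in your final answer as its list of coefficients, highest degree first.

Step 1: lead(−12x⁶ + 40x⁵ + 95x⁴ + 14x³ + 37x² + 84x + 32) ÷ lead(D) = −12x⁶ ÷ −2x² = 6x⁴. Subtract (6x⁴)·D = −12x⁶ + 54x⁵ + 30x⁴. Remainder: −14x⁵ + 65x⁴ + 14x³ + 37x² + 84x + 32.
Step 2: lead(−14x⁵ + 65x⁴ + 14x³ + 37x² + 84x + 32) ÷ lead(D) = −14x⁵ ÷ −2x² = 7x³. Subtract (7x³)·D = −14x⁵ + 63x⁴ + 35x³. Remainder: 2x⁴ − 21x³ + 37x² + 84x + 32.
Step 3: lead(2x⁴ − 21x³ + 37x² + 84x + 32) ÷ lead(D) = 2x⁴ ÷ −2x² = −x². Subtract (−x²)·D = 2x⁴ − 9x³ − 5x². Remainder: −12x³ + 42x² + 84x + 32.
Step 4: lead(−12x³ + 42x² + 84x + 32) ÷ lead(D) = −12x³ ÷ −2x² = 6x. Subtract (6x)·D = −12x³ + 54x² + 30x. Remainder: −12x² + 54x + 32.
Step 5: lead(−12x² + 54x + 32) ÷ lead(D) = −12x² ÷ −2x² = 6. Subtract (6)·D = −12x² + 54x + 30. Remainder: 2.

Q = [6, 7, -1, 6, 6]; R = [2]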